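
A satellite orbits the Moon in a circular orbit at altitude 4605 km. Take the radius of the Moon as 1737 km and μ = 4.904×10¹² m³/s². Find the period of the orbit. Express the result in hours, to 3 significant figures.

T ≈ 12.6 hours

r = 1737 + 4605 = 6342.0 km = 6.3420×10⁶ m.
Kepler's third law: T = 2π√(r³/μ) = 2π√((6.342×10⁶)³ / 4.904×10¹²).
r³/μ = 5.201×10⁷ s², so T = 2π × 7.212×10³ = 4.532×10⁴ s.
Converting: 4.532×10⁴ s ÷ 3600 = 12.59 hours.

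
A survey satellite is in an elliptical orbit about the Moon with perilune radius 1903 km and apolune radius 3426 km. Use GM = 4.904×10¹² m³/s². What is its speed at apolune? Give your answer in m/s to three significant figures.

v ≈ 1010 m/s

Semi-major axis a = (r_p + r_a)/2 = 2664.5 km = 2.664×10⁶ m.
Vis-viva: v² = μ(2/r − 1/a) = 4.904×10¹² × (5.838×10⁻⁷ − 3.753×10⁻⁷) = 1.022×10⁶ m²/s².
v = 1011 m/s.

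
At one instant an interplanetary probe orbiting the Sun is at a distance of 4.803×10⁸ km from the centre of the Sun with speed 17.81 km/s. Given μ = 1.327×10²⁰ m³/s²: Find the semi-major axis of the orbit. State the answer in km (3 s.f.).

a ≈ 5.64×10⁸ km

r = 4.803×10¹¹ m.
Specific orbital energy ε = v²/2 − μ/r = (17810)²/2 − 1.327×10²⁰/4.803×10¹¹ = -1.177×10⁸ J/kg.
Since ε = −μ/(2a), a = −μ/(2ε) = 5.638×10¹¹ m = 5.6378×10⁸ km.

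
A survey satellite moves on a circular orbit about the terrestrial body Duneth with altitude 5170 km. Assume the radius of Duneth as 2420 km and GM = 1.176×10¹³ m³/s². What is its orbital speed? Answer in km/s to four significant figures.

r = 2420 + 5170 = 7590.0 km = 7.5900×10⁶ m.
For a circular orbit v = √(μ/r) = √(1.176×10¹³ / 7.590×10⁶) = √(1.549×10⁶) = 1245 m/s.
That is 1.245 km/s.

v ≈ 1.245 km/s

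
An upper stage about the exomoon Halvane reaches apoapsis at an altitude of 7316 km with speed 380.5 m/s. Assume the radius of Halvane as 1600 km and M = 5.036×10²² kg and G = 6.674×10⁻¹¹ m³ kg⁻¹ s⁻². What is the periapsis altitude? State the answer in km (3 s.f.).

periapsis altitude ≈ 519 km

μ = GM = 6.674×10⁻¹¹ × 5.036×10²² = 3.361×10¹² m³/s².
r_a = 1600 + 7316 = 8916.0 km = 8.916×10⁶ m.
Specific energy ε = v²/2 − μ/r = -3.046×10⁵ J/kg, so a = −μ/(2ε) = 5.518×10⁶ m.
The apsides satisfy r_p + r_a = 2a, so the periapsis radius is 2a − r_a = 2.119×10⁶ m = 2119.1 km.
Periapsis altitude = 2119.1 − 1600 = 519.11 km.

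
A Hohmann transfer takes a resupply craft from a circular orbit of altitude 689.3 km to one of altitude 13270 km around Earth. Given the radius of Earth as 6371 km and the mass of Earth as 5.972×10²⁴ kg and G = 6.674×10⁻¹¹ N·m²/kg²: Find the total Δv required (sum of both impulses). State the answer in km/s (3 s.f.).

μ = GM = 6.674×10⁻¹¹ × 5.972×10²⁴ = 3.986×10¹⁴ m³/s².
r₁ = 6371 + 689.3 = 7060.3 km = 7.0603×10⁶ m.
r₂ = 6371 + 13270 = 19641 km = 1.9641×10⁷ m.
Transfer ellipse a_t = (r₁ + r₂)/2 = 1.335×10⁷ m.
At r₁: circular v_c1 = √(μ/r₁) = 7513 m/s; transfer-perigee v_p = √[μ(2/r₁ − 1/a_t)] = 9113 m/s.
Δv₁ = v_p − v_c1 = 1600 m/s.
At r₂: circular v_c2 = √(μ/r₂) = 4505 m/s; transfer-apogee v_a = √[μ(2/r₂ − 1/a_t)] = 3276 m/s.
Δv₂ = v_c2 − v_a = 1229 m/s.
Total Δv = Δv₁ + Δv₂ = 2829 m/s = 2.829 km/s.

Δv_total ≈ 2.83 km/s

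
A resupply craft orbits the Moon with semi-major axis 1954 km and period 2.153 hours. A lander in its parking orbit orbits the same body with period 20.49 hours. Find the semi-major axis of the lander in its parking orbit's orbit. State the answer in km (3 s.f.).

a₂ ≈ 8780 km

Kepler's third law: a³ ∝ T², so a₂ = a₁ (T₂/T₁)^(2/3).
T₂/T₁ = 9.517, (T₂/T₁)^(2/3) = 4.491.
a₂ = 1954 × 4.491 = 8775 km.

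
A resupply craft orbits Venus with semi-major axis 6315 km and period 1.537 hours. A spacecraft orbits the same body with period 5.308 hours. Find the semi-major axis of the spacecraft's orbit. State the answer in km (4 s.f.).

a₂ ≈ 14430 km

Kepler's third law: a³ ∝ T², so a₂ = a₁ (T₂/T₁)^(2/3).
T₂/T₁ = 3.453, (T₂/T₁)^(2/3) = 2.285.
a₂ = 6315 × 2.285 = 14430 km.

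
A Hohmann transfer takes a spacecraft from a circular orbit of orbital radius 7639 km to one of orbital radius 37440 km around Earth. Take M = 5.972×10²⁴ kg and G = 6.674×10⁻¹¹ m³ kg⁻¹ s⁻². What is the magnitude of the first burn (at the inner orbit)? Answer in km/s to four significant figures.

Δv ≈ 2.086 km/s

μ = GM = 6.674×10⁻¹¹ × 5.972×10²⁴ = 3.986×10¹⁴ m³/s².
r₁ = 7639 km = 7.639×10⁶ m.
r₂ = 37440 km = 3.744×10⁷ m.
Transfer ellipse a_t = (r₁ + r₂)/2 = 2.254×10⁷ m.
At r₁: circular v_c1 = √(μ/r₁) = 7223 m/s; transfer-perigee v_p = √[μ(2/r₁ − 1/a_t)] = 9310 m/s.
Δv₁ = v_p − v_c1 = 2086 m/s.
= 2.086 km/s.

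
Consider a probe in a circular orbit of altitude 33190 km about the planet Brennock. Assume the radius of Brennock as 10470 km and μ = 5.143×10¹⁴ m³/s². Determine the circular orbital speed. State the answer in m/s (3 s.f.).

r = 10470 + 33190 = 43660 km = 4.3660×10⁷ m.
For a circular orbit v = √(μ/r) = √(5.143×10¹⁴ / 4.366×10⁷) = √(1.178×10⁷) = 3432 m/s.

v ≈ 3430 m/s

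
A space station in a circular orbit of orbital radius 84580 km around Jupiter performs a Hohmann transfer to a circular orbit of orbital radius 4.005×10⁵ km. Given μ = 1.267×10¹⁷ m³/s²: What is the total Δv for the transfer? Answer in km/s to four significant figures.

r₁ = 84580 km = 8.458×10⁷ m.
r₂ = 4.005×10⁵ km = 4.005×10⁸ m.
Transfer ellipse a_t = (r₁ + r₂)/2 = 2.425×10⁸ m.
At r₁: circular v_c1 = √(μ/r₁) = 38700 m/s; transfer-perijove v_p = √[μ(2/r₁ − 1/a_t)] = 49740 m/s.
Δv₁ = v_p − v_c1 = 11030 m/s.
At r₂: circular v_c2 = √(μ/r₂) = 17790 m/s; transfer-apojove v_a = √[μ(2/r₂ − 1/a_t)] = 10500 m/s.
Δv₂ = v_c2 − v_a = 7283 m/s.
Total Δv = Δv₁ + Δv₂ = 18310 m/s = 18.31 km/s.

Δv_total ≈ 18.31 km/s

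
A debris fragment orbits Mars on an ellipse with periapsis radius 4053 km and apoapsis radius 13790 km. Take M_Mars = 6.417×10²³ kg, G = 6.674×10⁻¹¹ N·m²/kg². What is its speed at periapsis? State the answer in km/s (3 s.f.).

μ = GM = 6.674×10⁻¹¹ × 6.417×10²³ = 4.283×10¹³ m³/s².
Semi-major axis a = (r_p + r_a)/2 = 8921.5 km = 8.922×10⁶ m.
Vis-viva: v² = μ(2/r − 1/a) = 4.283×10¹³ × (4.935×10⁻⁷ − 1.121×10⁻⁷) = 1.633×10⁷ m²/s².
v = 4041 m/s = 4.041 km/s.

v ≈ 4.04 km/s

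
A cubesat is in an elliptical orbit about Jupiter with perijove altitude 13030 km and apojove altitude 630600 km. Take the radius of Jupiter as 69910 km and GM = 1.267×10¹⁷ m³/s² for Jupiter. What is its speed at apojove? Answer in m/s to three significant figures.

v ≈ 6190 m/s

r_p = 69910 + 13030 = 82940 km = 8.2940×10⁷ m.
r_a = 69910 + 630600 = 700510 km = 7.0051×10⁸ m.
Semi-major axis a = (r_p + r_a)/2 = 3.9172×10⁵ km = 3.917×10⁸ m.
Vis-viva: v² = μ(2/r − 1/a) = 1.267×10¹⁷ × (2.855×10⁻⁹ − 2.553×10⁻⁹) = 3.830×10⁷ m²/s².
v = 6188 m/s.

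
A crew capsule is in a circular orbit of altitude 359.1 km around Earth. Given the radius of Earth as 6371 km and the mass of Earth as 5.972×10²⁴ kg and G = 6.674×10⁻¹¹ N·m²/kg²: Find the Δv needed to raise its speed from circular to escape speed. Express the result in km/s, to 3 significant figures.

Δv ≈ 3.19 km/s

μ = GM = 6.674×10⁻¹¹ × 5.972×10²⁴ = 3.986×10¹⁴ m³/s².
r = 6371 + 359.1 = 6730.1 km = 6.7301×10⁶ m.
Circular speed v_c = √(μ/r) = 7696 m/s.
Escape speed v_esc = √(2μ/r) = √2 × v_c = 10880 m/s.
Δv = v_esc − v_c = 3188 m/s = 3.188 km/s.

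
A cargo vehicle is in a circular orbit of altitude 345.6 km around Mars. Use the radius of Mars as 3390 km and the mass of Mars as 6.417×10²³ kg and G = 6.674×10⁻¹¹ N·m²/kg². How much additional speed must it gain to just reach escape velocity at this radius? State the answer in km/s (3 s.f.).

μ = GM = 6.674×10⁻¹¹ × 6.417×10²³ = 4.283×10¹³ m³/s².
r = 3390 + 345.6 = 3735.6 km = 3.7356×10⁶ m.
Circular speed v_c = √(μ/r) = 3386 m/s.
Escape speed v_esc = √(2μ/r) = √2 × v_c = 4788 m/s.
Δv = v_esc − v_c = 1403 m/s = 1.403 km/s.

Δv ≈ 1.40 km/s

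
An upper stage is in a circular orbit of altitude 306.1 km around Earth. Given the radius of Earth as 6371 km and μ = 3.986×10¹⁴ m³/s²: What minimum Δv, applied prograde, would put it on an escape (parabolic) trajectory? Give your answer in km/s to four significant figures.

r = 6371 + 306.1 = 6677.1 km = 6.6771×10⁶ m.
Circular speed v_c = √(μ/r) = 7726 m/s.
Escape speed v_esc = √(2μ/r) = √2 × v_c = 10930 m/s.
Δv = v_esc − v_c = 3200 m/s = 3.200 km/s.

Δv ≈ 3.200 km/s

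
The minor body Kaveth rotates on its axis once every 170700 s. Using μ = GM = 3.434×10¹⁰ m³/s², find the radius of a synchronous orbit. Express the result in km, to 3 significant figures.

r_sync ≈ 2940 km

A synchronous orbit has period T, so by Kepler's third law a = (μT²/4π²)^(1/3).
μT²/4π² = 3.434×10¹⁰ × (1.707×10⁵)² / 39.48 = 2.535×10¹⁹ m³.
a = 2.937×10⁶ m = 2937.4 km.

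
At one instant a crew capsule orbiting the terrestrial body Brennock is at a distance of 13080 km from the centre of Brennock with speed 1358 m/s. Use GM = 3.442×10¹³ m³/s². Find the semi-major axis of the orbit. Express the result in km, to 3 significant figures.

r = 1.308×10⁷ m.
Vis-viva rearranged: 1/a = 2/r − v²/μ = 1.529×10⁻⁷ − 5.358×10⁻⁸ = 9.933×10⁻⁸ m⁻¹.
a = 1.007×10⁷ m = 10068 km.

a ≈ 10100 km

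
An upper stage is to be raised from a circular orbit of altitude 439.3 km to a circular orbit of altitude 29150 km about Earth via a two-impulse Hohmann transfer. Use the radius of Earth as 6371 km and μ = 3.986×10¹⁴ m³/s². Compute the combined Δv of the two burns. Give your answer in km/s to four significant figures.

r₁ = 6371 + 439.3 = 6810.3 km = 6.8103×10⁶ m.
r₂ = 6371 + 29150 = 35521 km = 3.5521×10⁷ m.
Transfer ellipse a_t = (r₁ + r₂)/2 = 2.117×10⁷ m.
At r₁: circular v_c1 = √(μ/r₁) = 7650 m/s; transfer-perigee v_p = √[μ(2/r₁ − 1/a_t)] = 9911 m/s.
Δv₁ = v_p − v_c1 = 2260 m/s.
At r₂: circular v_c2 = √(μ/r₂) = 3350 m/s; transfer-apogee v_a = √[μ(2/r₂ − 1/a_t)] = 1900 m/s.
Δv₂ = v_c2 − v_a = 1450 m/s.
Total Δv = Δv₁ + Δv₂ = 3710 m/s = 3.710 km/s.

Δv_total ≈ 3.710 km/s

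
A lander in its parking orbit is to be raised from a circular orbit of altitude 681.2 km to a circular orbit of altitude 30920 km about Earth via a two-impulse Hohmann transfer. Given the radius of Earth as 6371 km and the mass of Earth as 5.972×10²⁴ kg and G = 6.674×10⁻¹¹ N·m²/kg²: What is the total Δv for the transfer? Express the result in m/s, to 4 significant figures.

μ = GM = 6.674×10⁻¹¹ × 5.972×10²⁴ = 3.986×10¹⁴ m³/s².
r₁ = 6371 + 681.2 = 7052.2 km = 7.0522×10⁶ m.
r₂ = 6371 + 30920 = 37291 km = 3.7291×10⁷ m.
Transfer ellipse a_t = (r₁ + r₂)/2 = 2.217×10⁷ m.
At r₁: circular v_c1 = √(μ/r₁) = 7518 m/s; transfer-perigee v_p = √[μ(2/r₁ − 1/a_t)] = 9750 m/s.
Δv₁ = v_p − v_c1 = 2232 m/s.
At r₂: circular v_c2 = √(μ/r₂) = 3269 m/s; transfer-apogee v_a = √[μ(2/r₂ − 1/a_t)] = 1844 m/s.
Δv₂ = v_c2 − v_a = 1425 m/s.
Total Δv = Δv₁ + Δv₂ = 3657 m/s.

Δv_total ≈ 3657 m/s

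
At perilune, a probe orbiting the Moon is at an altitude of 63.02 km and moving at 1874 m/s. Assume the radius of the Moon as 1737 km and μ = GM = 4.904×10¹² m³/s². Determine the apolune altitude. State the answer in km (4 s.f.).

apolune altitude ≈ 1527 km

r_p = 1737 + 63.02 = 1800.0 km = 1.800×10⁶ m.
Specific energy ε = v²/2 − μ/r = -9.685×10⁵ J/kg, so a = −μ/(2ε) = 2.532×10⁶ m.
The apsides satisfy r_p + r_a = 2a, so the apolune radius is 2a − r_p = 3.264×10⁶ m = 3263.6 km.
Apolune altitude = 3263.6 − 1737 = 1526.6 km.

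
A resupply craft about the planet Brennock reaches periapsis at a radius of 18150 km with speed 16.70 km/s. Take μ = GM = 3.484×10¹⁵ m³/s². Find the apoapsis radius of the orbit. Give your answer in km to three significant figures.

r_p = 1.815×10⁷ m.
Specific energy ε = v²/2 − μ/r = -5.251×10⁷ J/kg, so a = −μ/(2ε) = 3.317×10⁷ m.
The apsides satisfy r_p + r_a = 2a, so the apoapsis radius is 2a − r_p = 4.820×10⁷ m = 48198 km.

apoapsis radius ≈ 48200 km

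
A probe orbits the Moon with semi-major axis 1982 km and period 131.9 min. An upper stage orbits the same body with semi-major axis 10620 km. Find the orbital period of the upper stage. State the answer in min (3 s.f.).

Kepler's third law: T² ∝ a³, so T₂ = T₁ (a₂/a₁)^(3/2).
a₂/a₁ = 5.358, (a₂/a₁)^(3/2) = 12.40.
T₂ = 131.9 × 12.40 = 1636 min.

T₂ ≈ 1640 min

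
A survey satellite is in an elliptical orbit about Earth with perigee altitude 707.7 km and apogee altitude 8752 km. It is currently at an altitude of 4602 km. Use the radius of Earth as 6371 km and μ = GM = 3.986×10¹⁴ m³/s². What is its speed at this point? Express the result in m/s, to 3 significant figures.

v ≈ 6060 m/s

r_p = 6371 + 707.7 = 7078.7 km = 7.0787×10⁶ m.
r_a = 6371 + 8752 = 15123 km = 1.5123×10⁷ m.
r = 6371 + 4602 = 10973 km = 1.097×10⁷ m.
Semi-major axis a = (r_p + r_a)/2 = 11101 km = 1.110×10⁷ m.
Vis-viva: v² = μ(2/r − 1/a) = 3.986×10¹⁴ × (1.823×10⁻⁷ − 9.008×10⁻⁸) = 3.674×10⁷ m²/s².
v = 6062 m/s.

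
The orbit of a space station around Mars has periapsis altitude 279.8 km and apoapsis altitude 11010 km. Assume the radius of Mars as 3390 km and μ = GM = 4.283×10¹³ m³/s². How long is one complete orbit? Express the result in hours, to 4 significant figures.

T ≈ 7.242 hours

r_p = 3390 + 279.8 = 3669.8 km = 3.6698×10⁶ m.
r_a = 3390 + 11010 = 14400 km = 1.4400×10⁷ m.
Semi-major axis a = (r_p + r_a)/2 = (3669.8 + 14400)/2 = 9034.9 km = 9.035×10⁶ m.
By Kepler's third law T = 2π√(a³/μ) = 2π × 4.150×10³ = 2.607×10⁴ s.
= 7.242 hours.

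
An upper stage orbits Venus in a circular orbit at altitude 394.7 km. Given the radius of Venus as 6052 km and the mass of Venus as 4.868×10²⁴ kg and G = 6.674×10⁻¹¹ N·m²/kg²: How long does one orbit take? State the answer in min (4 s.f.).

μ = GM = 6.674×10⁻¹¹ × 4.868×10²⁴ = 3.249×10¹⁴ m³/s².
r = 6052 + 394.7 = 6446.7 km = 6.4467×10⁶ m.
Kepler's third law: T = 2π√(r³/μ) = 2π√((6.447×10⁶)³ / 3.249×10¹⁴).
r³/μ = 8.247×10⁵ s², so T = 2π × 9.081×10² = 5.706×10³ s.
Converting: 5.706×10³ s ÷ 60.00 = 95.10 min.

T ≈ 95.10 min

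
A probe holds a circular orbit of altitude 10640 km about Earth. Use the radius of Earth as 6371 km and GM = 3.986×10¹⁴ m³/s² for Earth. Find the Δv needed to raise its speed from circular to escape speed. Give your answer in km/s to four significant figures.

r = 6371 + 10640 = 17011 km = 1.7011×10⁷ m.
Circular speed v_c = √(μ/r) = 4841 m/s.
Escape speed v_esc = √(2μ/r) = √2 × v_c = 6846 m/s.
Δv = v_esc − v_c = 2005 m/s = 2.005 km/s.

Δv ≈ 2.005 km/s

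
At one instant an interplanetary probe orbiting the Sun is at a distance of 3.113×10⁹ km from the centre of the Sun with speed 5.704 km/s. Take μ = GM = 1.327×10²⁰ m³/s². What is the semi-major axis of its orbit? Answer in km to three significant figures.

a ≈ 2.52×10⁹ km

r = 3.113×10¹² m.
Vis-viva rearranged: 1/a = 2/r − v²/μ = 6.425×10⁻¹³ − 2.452×10⁻¹³ = 3.973×10⁻¹³ m⁻¹.
a = 2.517×10¹² m = 2.5171×10⁹ km.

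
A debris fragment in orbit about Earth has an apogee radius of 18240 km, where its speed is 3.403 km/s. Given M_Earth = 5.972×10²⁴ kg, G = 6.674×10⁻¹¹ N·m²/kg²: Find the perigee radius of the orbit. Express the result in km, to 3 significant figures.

perigee radius ≈ 6580 km

μ = GM = 6.674×10⁻¹¹ × 5.972×10²⁴ = 3.986×10¹⁴ m³/s².
r_a = 1.824×10⁷ m.
Specific energy ε = v²/2 − μ/r = -1.606×10⁷ J/kg, so a = −μ/(2ε) = 1.241×10⁷ m.
The apsides satisfy r_p + r_a = 2a, so the perigee radius is 2a − r_a = 6.576×10⁶ m = 6575.6 km.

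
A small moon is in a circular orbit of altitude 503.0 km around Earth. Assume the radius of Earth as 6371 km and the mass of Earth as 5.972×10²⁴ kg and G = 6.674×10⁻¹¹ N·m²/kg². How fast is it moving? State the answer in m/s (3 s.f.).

v ≈ 7610 m/s

μ = GM = 6.674×10⁻¹¹ × 5.972×10²⁴ = 3.986×10¹⁴ m³/s².
r = 6371 + 503.0 = 6874.0 km = 6.8740×10⁶ m.
For a circular orbit v = √(μ/r) = √(3.986×10¹⁴ / 6.874×10⁶) = √(5.798×10⁷) = 7615 m/s.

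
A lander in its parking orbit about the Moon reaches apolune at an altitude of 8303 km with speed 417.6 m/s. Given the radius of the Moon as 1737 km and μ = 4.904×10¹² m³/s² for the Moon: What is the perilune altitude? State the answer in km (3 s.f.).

perilune altitude ≈ 445 km

r_a = 1737 + 8303 = 10040 km = 1.004×10⁷ m.
Specific energy ε = v²/2 − μ/r = -4.013×10⁵ J/kg, so a = −μ/(2ε) = 6.111×10⁶ m.
The apsides satisfy r_p + r_a = 2a, so the perilune radius is 2a − r_a = 2.182×10⁶ m = 2181.8 km.
Perilune altitude = 2181.8 − 1737 = 444.77 km.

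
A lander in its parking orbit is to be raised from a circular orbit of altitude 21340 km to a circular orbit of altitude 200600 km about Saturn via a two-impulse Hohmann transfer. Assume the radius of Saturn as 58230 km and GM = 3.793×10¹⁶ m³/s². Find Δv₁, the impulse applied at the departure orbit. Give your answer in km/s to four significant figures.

Δv ≈ 5.171 km/s

r₁ = 58230 + 21340 = 79570 km = 7.9570×10⁷ m.
r₂ = 58230 + 200600 = 258830 km = 2.5883×10⁸ m.
Transfer ellipse a_t = (r₁ + r₂)/2 = 1.692×10⁸ m.
At r₁: circular v_c1 = √(μ/r₁) = 21830 m/s; transfer-perikrone v_p = √[μ(2/r₁ − 1/a_t)] = 27000 m/s.
Δv₁ = v_p − v_c1 = 5171 m/s.
= 5.171 km/s.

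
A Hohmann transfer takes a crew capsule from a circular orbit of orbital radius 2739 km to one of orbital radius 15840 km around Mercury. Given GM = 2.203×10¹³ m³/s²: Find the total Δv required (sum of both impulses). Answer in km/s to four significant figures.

Δv_total ≈ 1.406 km/s

r₁ = 2739 km = 2.739×10⁶ m.
r₂ = 15840 km = 1.584×10⁷ m.
Transfer ellipse a_t = (r₁ + r₂)/2 = 9.290×10⁶ m.
At r₁: circular v_c1 = √(μ/r₁) = 2836 m/s; transfer-periherm v_p = √[μ(2/r₁ − 1/a_t)] = 3703 m/s.
Δv₁ = v_p − v_c1 = 867.3 m/s.
At r₂: circular v_c2 = √(μ/r₂) = 1179 m/s; transfer-apoherm v_a = √[μ(2/r₂ − 1/a_t)] = 640.4 m/s.
Δv₂ = v_c2 − v_a = 538.9 m/s.
Total Δv = Δv₁ + Δv₂ = 1406 m/s = 1.406 km/s.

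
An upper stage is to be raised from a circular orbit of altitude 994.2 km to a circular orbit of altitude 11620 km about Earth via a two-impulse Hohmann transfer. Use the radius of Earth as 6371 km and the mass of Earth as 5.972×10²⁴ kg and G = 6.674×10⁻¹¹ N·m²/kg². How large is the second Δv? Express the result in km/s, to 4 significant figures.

μ = GM = 6.674×10⁻¹¹ × 5.972×10²⁴ = 3.986×10¹⁴ m³/s².
r₁ = 6371 + 994.2 = 7365.2 km = 7.3652×10⁶ m.
r₂ = 6371 + 11620 = 17991 km = 1.7991×10⁷ m.
Transfer ellipse a_t = (r₁ + r₂)/2 = 1.268×10⁷ m.
At r₁: circular v_c1 = √(μ/r₁) = 7356 m/s; transfer-perigee v_p = √[μ(2/r₁ − 1/a_t)] = 8763 m/s.
At r₂: circular v_c2 = √(μ/r₂) = 4707 m/s; transfer-apogee v_a = √[μ(2/r₂ − 1/a_t)] = 3587 m/s.
Δv₂ = v_c2 − v_a = 1119 m/s.
= 1.119 km/s.

Δv ≈ 1.119 km/s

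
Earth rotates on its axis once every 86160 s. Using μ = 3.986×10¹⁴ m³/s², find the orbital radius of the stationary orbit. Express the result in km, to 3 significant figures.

r_sync ≈ 42200 km

A synchronous orbit has period T, so by Kepler's third law a = (μT²/4π²)^(1/3).
μT²/4π² = 3.986×10¹⁴ × (8.616×10⁴)² / 39.48 = 7.495×10²² m³.
a = 4.216×10⁷ m = 42163 km.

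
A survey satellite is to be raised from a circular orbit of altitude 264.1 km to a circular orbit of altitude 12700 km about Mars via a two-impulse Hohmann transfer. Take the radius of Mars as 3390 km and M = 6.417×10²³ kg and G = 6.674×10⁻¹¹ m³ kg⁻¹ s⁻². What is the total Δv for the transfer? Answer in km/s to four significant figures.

Δv_total ≈ 1.586 km/s

μ = GM = 6.674×10⁻¹¹ × 6.417×10²³ = 4.283×10¹³ m³/s².
r₁ = 3390 + 264.1 = 3654.1 km = 3.6541×10⁶ m.
r₂ = 3390 + 12700 = 16090 km = 1.6090×10⁷ m.
Transfer ellipse a_t = (r₁ + r₂)/2 = 9.872×10⁶ m.
At r₁: circular v_c1 = √(μ/r₁) = 3423 m/s; transfer-periapsis v_p = √[μ(2/r₁ − 1/a_t)] = 4371 m/s.
Δv₁ = v_p − v_c1 = 947.1 m/s.
At r₂: circular v_c2 = √(μ/r₂) = 1631 m/s; transfer-apoapsis v_a = √[μ(2/r₂ − 1/a_t)] = 992.6 m/s.
Δv₂ = v_c2 − v_a = 638.9 m/s.
Total Δv = Δv₁ + Δv₂ = 1586 m/s = 1.586 km/s.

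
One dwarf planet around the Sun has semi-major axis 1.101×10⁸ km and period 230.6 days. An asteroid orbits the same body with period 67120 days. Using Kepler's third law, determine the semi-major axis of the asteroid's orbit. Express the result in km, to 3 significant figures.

Kepler's third law: a³ ∝ T², so a₂ = a₁ (T₂/T₁)^(2/3).
T₂/T₁ = 291.1, (T₂/T₁)^(2/3) = 43.92.
a₂ = 1.101×10⁸ × 43.92 = 4.836×10⁹ km.

a₂ ≈ 4.84×10⁹ km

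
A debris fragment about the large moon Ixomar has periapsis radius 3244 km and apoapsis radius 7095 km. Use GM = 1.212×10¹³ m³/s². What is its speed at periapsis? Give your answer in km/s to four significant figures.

v ≈ 2.264 km/s

Semi-major axis a = (r_p + r_a)/2 = 5169.5 km = 5.170×10⁶ m.
Vis-viva: v² = μ(2/r − 1/a) = 1.212×10¹³ × (6.165×10⁻⁷ − 1.934×10⁻⁷) = 5.128×10⁶ m²/s².
v = 2264 m/s = 2.264 km/s.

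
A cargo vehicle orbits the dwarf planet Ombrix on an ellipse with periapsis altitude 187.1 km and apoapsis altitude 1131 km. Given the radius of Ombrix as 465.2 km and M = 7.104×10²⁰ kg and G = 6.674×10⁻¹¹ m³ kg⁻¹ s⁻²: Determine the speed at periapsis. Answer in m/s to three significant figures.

μ = GM = 6.674×10⁻¹¹ × 7.104×10²⁰ = 4.741×10¹⁰ m³/s².
r_p = 465.2 + 187.1 = 652.30 km = 6.5230×10⁵ m.
r_a = 465.2 + 1131 = 1596.2 km = 1.5962×10⁶ m.
Semi-major axis a = (r_p + r_a)/2 = 1124.2 km = 1.124×10⁶ m.
Vis-viva: v² = μ(2/r − 1/a) = 4.741×10¹⁰ × (3.066×10⁻⁶ − 8.895×10⁻⁷) = 1.032×10⁵ m²/s².
v = 321.2 m/s.

v ≈ 321 m/s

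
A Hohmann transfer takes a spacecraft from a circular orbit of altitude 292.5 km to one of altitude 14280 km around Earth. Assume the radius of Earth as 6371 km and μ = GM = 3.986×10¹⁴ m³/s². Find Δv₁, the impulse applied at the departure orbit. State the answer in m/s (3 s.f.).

r₁ = 6371 + 292.5 = 6663.5 km = 6.6635×10⁶ m.
r₂ = 6371 + 14280 = 20651 km = 2.0651×10⁷ m.
Transfer ellipse a_t = (r₁ + r₂)/2 = 1.366×10⁷ m.
At r₁: circular v_c1 = √(μ/r₁) = 7734 m/s; transfer-perigee v_p = √[μ(2/r₁ − 1/a_t)] = 9511 m/s.
Δv₁ = v_p − v_c1 = 1776 m/s.

Δv ≈ 1780 m/s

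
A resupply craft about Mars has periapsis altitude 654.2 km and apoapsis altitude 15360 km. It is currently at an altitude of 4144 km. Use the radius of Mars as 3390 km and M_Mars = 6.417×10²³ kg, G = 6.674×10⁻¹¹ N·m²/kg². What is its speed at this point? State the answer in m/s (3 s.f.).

μ = GM = 6.674×10⁻¹¹ × 6.417×10²³ = 4.283×10¹³ m³/s².
r_p = 3390 + 654.2 = 4044.2 km = 4.0442×10⁶ m.
r_a = 3390 + 15360 = 18750 km = 1.8750×10⁷ m.
r = 3390 + 4144 = 7534.0 km = 7.534×10⁶ m.
Semi-major axis a = (r_p + r_a)/2 = 11397 km = 1.140×10⁷ m.
Vis-viva: v² = μ(2/r − 1/a) = 4.283×10¹³ × (2.655×10⁻⁷ − 8.774×10⁻⁸) = 7.611×10⁶ m²/s².
v = 2759 m/s.

v ≈ 2760 m/s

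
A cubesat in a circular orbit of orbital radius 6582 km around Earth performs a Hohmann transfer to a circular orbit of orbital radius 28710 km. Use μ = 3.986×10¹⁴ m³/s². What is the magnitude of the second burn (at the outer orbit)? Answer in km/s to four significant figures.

r₁ = 6582 km = 6.582×10⁶ m.
r₂ = 28710 km = 2.871×10⁷ m.
Transfer ellipse a_t = (r₁ + r₂)/2 = 1.765×10⁷ m.
At r₁: circular v_c1 = √(μ/r₁) = 7782 m/s; transfer-perigee v_p = √[μ(2/r₁ − 1/a_t)] = 9926 m/s.
At r₂: circular v_c2 = √(μ/r₂) = 3726 m/s; transfer-apogee v_a = √[μ(2/r₂ − 1/a_t)] = 2276 m/s.
Δv₂ = v_c2 − v_a = 1450 m/s.
= 1.450 km/s.

Δv ≈ 1.450 km/s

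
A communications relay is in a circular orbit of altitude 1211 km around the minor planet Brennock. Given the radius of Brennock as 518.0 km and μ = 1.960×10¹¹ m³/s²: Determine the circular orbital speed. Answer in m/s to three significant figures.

r = 518.0 + 1211 = 1729.0 km = 1.7290×10⁶ m.
For a circular orbit v = √(μ/r) = √(1.960×10¹¹ / 1.729×10⁶) = √(1.134×10⁵) = 336.7 m/s.

v ≈ 337 m/s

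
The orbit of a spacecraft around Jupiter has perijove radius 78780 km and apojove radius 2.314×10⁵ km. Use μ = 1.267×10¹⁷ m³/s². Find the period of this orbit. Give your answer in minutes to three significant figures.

T ≈ 568 minutes

Semi-major axis a = (r_p + r_a)/2 = (78780 + 2.3140×10⁵)/2 = 1.5509×10⁵ km = 1.551×10⁸ m.
By Kepler's third law T = 2π√(a³/μ) = 2π × 5.426×10³ = 3.409×10⁴ s.
= 568.2 minutes.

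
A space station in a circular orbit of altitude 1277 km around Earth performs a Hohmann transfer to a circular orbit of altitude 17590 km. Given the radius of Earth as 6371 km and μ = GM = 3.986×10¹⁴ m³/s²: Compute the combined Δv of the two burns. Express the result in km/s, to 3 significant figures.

r₁ = 6371 + 1277 = 7648.0 km = 7.6480×10⁶ m.
r₂ = 6371 + 17590 = 23961 km = 2.3961×10⁷ m.
Transfer ellipse a_t = (r₁ + r₂)/2 = 1.580×10⁷ m.
At r₁: circular v_c1 = √(μ/r₁) = 7219 m/s; transfer-perigee v_p = √[μ(2/r₁ − 1/a_t)] = 8889 m/s.
Δv₁ = v_p − v_c1 = 1670 m/s.
At r₂: circular v_c2 = √(μ/r₂) = 4079 m/s; transfer-apogee v_a = √[μ(2/r₂ − 1/a_t)] = 2837 m/s.
Δv₂ = v_c2 − v_a = 1241 m/s.
Total Δv = Δv₁ + Δv₂ = 2911 m/s = 2.911 km/s.

Δv_total ≈ 2.91 km/s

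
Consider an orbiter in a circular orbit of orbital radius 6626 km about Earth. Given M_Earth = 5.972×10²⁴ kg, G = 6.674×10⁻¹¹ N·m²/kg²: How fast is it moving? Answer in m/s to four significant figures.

v ≈ 7756 m/s

μ = GM = 6.674×10⁻¹¹ × 5.972×10²⁴ = 3.986×10¹⁴ m³/s².
r = 6626 km = 6.626×10⁶ m.
For a circular orbit v = √(μ/r) = √(3.986×10¹⁴ / 6.626×10⁶) = √(6.015×10⁷) = 7756 m/s.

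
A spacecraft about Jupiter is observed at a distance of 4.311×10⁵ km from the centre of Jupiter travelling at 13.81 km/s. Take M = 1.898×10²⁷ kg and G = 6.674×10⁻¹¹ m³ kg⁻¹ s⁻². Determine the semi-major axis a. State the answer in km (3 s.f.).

μ = GM = 6.674×10⁻¹¹ × 1.898×10²⁷ = 1.267×10¹⁷ m³/s².
r = 4.311×10⁸ m.
Specific orbital energy ε = v²/2 − μ/r = (13810)²/2 − 1.267×10¹⁷/4.311×10⁸ = -1.985×10⁸ J/kg.
Since ε = −μ/(2a), a = −μ/(2ε) = 3.191×10⁸ m = 3.1911×10⁵ km.

a ≈ 3.19×10⁵ km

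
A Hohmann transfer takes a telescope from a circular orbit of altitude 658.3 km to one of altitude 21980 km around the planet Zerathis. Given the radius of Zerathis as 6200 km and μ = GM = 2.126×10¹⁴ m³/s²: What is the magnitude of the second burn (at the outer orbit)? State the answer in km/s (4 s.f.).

r₁ = 6200 + 658.3 = 6858.3 km = 6.8583×10⁶ m.
r₂ = 6200 + 21980 = 28180 km = 2.8180×10⁷ m.
Transfer ellipse a_t = (r₁ + r₂)/2 = 1.752×10⁷ m.
At r₁: circular v_c1 = √(μ/r₁) = 5568 m/s; transfer-periapsis v_p = √[μ(2/r₁ − 1/a_t)] = 7061 m/s.
At r₂: circular v_c2 = √(μ/r₂) = 2747 m/s; transfer-apoapsis v_a = √[μ(2/r₂ − 1/a_t)] = 1719 m/s.
Δv₂ = v_c2 − v_a = 1028 m/s.
= 1.028 km/s.

Δv ≈ 1.028 km/s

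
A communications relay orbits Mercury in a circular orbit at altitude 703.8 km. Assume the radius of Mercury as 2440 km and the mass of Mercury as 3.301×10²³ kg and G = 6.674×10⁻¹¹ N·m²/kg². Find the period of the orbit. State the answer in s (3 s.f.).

T ≈ 7460 s

μ = GM = 6.674×10⁻¹¹ × 3.301×10²³ = 2.203×10¹³ m³/s².
r = 2440 + 703.8 = 3143.8 km = 3.1438×10⁶ m.
Kepler's third law: T = 2π√(r³/μ) = 2π√((3.144×10⁶)³ / 2.203×10¹³).
r³/μ = 1.410×10⁶ s², so T = 2π × 1.188×10³ = 7.462×10³ s.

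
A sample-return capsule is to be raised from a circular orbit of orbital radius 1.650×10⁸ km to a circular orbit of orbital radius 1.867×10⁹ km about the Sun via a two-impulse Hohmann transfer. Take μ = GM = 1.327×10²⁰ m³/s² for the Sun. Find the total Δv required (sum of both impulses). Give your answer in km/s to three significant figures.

Δv_total ≈ 15.1 km/s

r₁ = 1.650×10⁸ km = 1.650×10¹¹ m.
r₂ = 1.867×10⁹ km = 1.867×10¹² m.
Transfer ellipse a_t = (r₁ + r₂)/2 = 1.016×10¹² m.
At r₁: circular v_c1 = √(μ/r₁) = 28360 m/s; transfer-perihelion v_p = √[μ(2/r₁ − 1/a_t)] = 38440 m/s.
Δv₁ = v_p − v_c1 = 10080 m/s.
At r₂: circular v_c2 = √(μ/r₂) = 8431 m/s; transfer-aphelion v_a = √[μ(2/r₂ − 1/a_t)] = 3397 m/s.
Δv₂ = v_c2 − v_a = 5033 m/s.
Total Δv = Δv₁ + Δv₂ = 15120 m/s = 15.12 km/s.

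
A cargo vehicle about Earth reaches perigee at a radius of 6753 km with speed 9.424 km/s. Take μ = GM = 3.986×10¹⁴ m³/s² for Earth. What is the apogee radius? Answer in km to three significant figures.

r_p = 6.753×10⁶ m.
Specific energy ε = v²/2 − μ/r = -1.462×10⁷ J/kg, so a = −μ/(2ε) = 1.363×10⁷ m.
The apsides satisfy r_p + r_a = 2a, so the apogee radius is 2a − r_p = 2.051×10⁷ m = 20512 km.

apogee radius ≈ 20500 km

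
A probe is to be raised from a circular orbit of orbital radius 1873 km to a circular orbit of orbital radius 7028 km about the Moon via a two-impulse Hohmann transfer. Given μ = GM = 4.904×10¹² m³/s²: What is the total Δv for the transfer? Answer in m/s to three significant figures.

r₁ = 1873 km = 1.873×10⁶ m.
r₂ = 7028 km = 7.028×10⁶ m.
Transfer ellipse a_t = (r₁ + r₂)/2 = 4.450×10⁶ m.
At r₁: circular v_c1 = √(μ/r₁) = 1618 m/s; transfer-perilune v_p = √[μ(2/r₁ − 1/a_t)] = 2033 m/s.
Δv₁ = v_p − v_c1 = 415.3 m/s.
At r₂: circular v_c2 = √(μ/r₂) = 835.3 m/s; transfer-apolune v_a = √[μ(2/r₂ − 1/a_t)] = 541.9 m/s.
Δv₂ = v_c2 − v_a = 293.4 m/s.
Total Δv = Δv₁ + Δv₂ = 708.7 m/s.

Δv_total ≈ 709 m/s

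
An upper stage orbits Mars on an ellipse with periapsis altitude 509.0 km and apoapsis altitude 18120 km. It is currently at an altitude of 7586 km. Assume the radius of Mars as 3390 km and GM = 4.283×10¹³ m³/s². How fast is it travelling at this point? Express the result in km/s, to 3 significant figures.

v ≈ 2.11 km/s

r_p = 3390 + 509.0 = 3899.0 km = 3.8990×10⁶ m.
r_a = 3390 + 18120 = 21510 km = 2.1510×10⁷ m.
r = 3390 + 7586 = 10976 km = 1.098×10⁷ m.
Semi-major axis a = (r_p + r_a)/2 = 12704 km = 1.270×10⁷ m.
Vis-viva: v² = μ(2/r − 1/a) = 4.283×10¹³ × (1.822×10⁻⁷ − 7.871×10⁻⁸) = 4.433×10⁶ m²/s².
v = 2105 m/s = 2.105 km/s.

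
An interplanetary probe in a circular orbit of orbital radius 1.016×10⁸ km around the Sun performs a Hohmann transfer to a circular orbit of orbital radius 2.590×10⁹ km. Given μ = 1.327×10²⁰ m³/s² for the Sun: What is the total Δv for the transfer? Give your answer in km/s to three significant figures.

r₁ = 1.016×10⁸ km = 1.016×10¹¹ m.
r₂ = 2.590×10⁹ km = 2.590×10¹² m.
Transfer ellipse a_t = (r₁ + r₂)/2 = 1.346×10¹² m.
At r₁: circular v_c1 = √(μ/r₁) = 36140 m/s; transfer-perihelion v_p = √[μ(2/r₁ − 1/a_t)] = 50140 m/s.
Δv₁ = v_p − v_c1 = 14000 m/s.
At r₂: circular v_c2 = √(μ/r₂) = 7158 m/s; transfer-aphelion v_a = √[μ(2/r₂ − 1/a_t)] = 1967 m/s.
Δv₂ = v_c2 − v_a = 5191 m/s.
Total Δv = Δv₁ + Δv₂ = 19190 m/s = 19.19 km/s.

Δv_total ≈ 19.2 km/s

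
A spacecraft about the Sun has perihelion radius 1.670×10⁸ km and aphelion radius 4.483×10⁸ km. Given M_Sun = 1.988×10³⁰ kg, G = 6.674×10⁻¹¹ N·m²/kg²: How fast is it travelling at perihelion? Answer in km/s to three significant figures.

μ = GM = 6.674×10⁻¹¹ × 1.988×10³⁰ = 1.327×10²⁰ m³/s².
Semi-major axis a = (r_p + r_a)/2 = 3.0765×10⁸ km = 3.076×10¹¹ m.
Vis-viva: v² = μ(2/r − 1/a) = 1.327×10²⁰ × (1.198×10⁻¹¹ − 3.250×10⁻¹²) = 1.158×10⁹ m²/s².
v = 34030 m/s = 34.03 km/s.

v ≈ 34.0 km/s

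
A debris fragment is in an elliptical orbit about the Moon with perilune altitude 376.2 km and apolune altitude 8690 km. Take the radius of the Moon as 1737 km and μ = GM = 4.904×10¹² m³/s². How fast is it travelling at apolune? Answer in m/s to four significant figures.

r_p = 1737 + 376.2 = 2113.2 km = 2.1132×10⁶ m.
r_a = 1737 + 8690 = 10427 km = 1.0427×10⁷ m.
Semi-major axis a = (r_p + r_a)/2 = 6270.1 km = 6.270×10⁶ m.
Vis-viva: v² = μ(2/r − 1/a) = 4.904×10¹² × (1.918×10⁻⁷ − 1.595×10⁻⁷) = 1.585×10⁵ m²/s².
v = 398.1 m/s.

v ≈ 398.1 m/s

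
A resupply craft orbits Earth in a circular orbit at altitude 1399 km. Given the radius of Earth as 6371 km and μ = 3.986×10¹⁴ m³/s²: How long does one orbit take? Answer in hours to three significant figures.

T ≈ 1.89 hours

r = 6371 + 1399 = 7770.0 km = 7.7700×10⁶ m.
Kepler's third law: T = 2π√(r³/μ) = 2π√((7.770×10⁶)³ / 3.986×10¹⁴).
r³/μ = 1.177×10⁶ s², so T = 2π × 1.085×10³ = 6.816×10³ s.
Converting: 6.816×10³ s ÷ 3600 = 1.893 hours.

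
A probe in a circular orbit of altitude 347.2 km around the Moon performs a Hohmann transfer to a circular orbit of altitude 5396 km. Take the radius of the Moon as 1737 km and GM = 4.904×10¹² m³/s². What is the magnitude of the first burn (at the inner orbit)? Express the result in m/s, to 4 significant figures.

Δv ≈ 374.4 m/s

r₁ = 1737 + 347.2 = 2084.2 km = 2.0842×10⁶ m.
r₂ = 1737 + 5396 = 7133.0 km = 7.1330×10⁶ m.
Transfer ellipse a_t = (r₁ + r₂)/2 = 4.609×10⁶ m.
At r₁: circular v_c1 = √(μ/r₁) = 1534 m/s; transfer-perilune v_p = √[μ(2/r₁ − 1/a_t)] = 1908 m/s.
Δv₁ = v_p − v_c1 = 374.4 m/s.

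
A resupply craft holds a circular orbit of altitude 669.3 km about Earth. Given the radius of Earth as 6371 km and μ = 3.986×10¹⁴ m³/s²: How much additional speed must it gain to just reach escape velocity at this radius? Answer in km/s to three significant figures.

r = 6371 + 669.3 = 7040.3 km = 7.0403×10⁶ m.
Circular speed v_c = √(μ/r) = 7524 m/s.
Escape speed v_esc = √(2μ/r) = √2 × v_c = 10640 m/s.
Δv = v_esc − v_c = 3117 m/s = 3.117 km/s.

Δv ≈ 3.12 km/s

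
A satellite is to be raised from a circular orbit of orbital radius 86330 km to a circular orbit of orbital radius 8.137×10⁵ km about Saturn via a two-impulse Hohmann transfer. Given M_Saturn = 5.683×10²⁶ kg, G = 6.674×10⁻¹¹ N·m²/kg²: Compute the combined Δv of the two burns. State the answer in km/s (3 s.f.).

μ = GM = 6.674×10⁻¹¹ × 5.683×10²⁶ = 3.793×10¹⁶ m³/s².
r₁ = 86330 km = 8.633×10⁷ m.
r₂ = 8.137×10⁵ km = 8.137×10⁸ m.
Transfer ellipse a_t = (r₁ + r₂)/2 = 4.500×10⁸ m.
At r₁: circular v_c1 = √(μ/r₁) = 20960 m/s; transfer-perikrone v_p = √[μ(2/r₁ − 1/a_t)] = 28190 m/s.
Δv₁ = v_p − v_c1 = 7225 m/s.
At r₂: circular v_c2 = √(μ/r₂) = 6827 m/s; transfer-apokrone v_a = √[μ(2/r₂ − 1/a_t)] = 2990 m/s.
Δv₂ = v_c2 − v_a = 3837 m/s.
Total Δv = Δv₁ + Δv₂ = 11060 m/s = 11.06 km/s.

Δv_total ≈ 11.1 km/s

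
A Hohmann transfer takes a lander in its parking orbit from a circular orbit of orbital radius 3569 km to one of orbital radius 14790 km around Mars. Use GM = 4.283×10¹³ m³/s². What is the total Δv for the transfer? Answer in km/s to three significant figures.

r₁ = 3569 km = 3.569×10⁶ m.
r₂ = 14790 km = 1.479×10⁷ m.
Transfer ellipse a_t = (r₁ + r₂)/2 = 9.180×10⁶ m.
At r₁: circular v_c1 = √(μ/r₁) = 3464 m/s; transfer-periapsis v_p = √[μ(2/r₁ − 1/a_t)] = 4397 m/s.
Δv₁ = v_p − v_c1 = 933.0 m/s.
At r₂: circular v_c2 = √(μ/r₂) = 1702 m/s; transfer-apoapsis v_a = √[μ(2/r₂ − 1/a_t)] = 1061 m/s.
Δv₂ = v_c2 − v_a = 640.6 m/s.
Total Δv = Δv₁ + Δv₂ = 1574 m/s = 1.574 km/s.

Δv_total ≈ 1.57 km/s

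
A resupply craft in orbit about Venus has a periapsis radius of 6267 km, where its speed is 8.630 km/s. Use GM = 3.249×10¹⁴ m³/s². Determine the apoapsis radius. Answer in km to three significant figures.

r_p = 6.267×10⁶ m.
Specific energy ε = v²/2 − μ/r = -1.460×10⁷ J/kg, so a = −μ/(2ε) = 1.112×10⁷ m.
The apsides satisfy r_p + r_a = 2a, so the apoapsis radius is 2a − r_p = 1.598×10⁷ m = 15980 km.

apoapsis radius ≈ 16000 km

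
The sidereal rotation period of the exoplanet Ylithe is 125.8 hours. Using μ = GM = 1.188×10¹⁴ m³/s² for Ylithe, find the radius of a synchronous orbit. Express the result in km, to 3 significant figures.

T = 125.8 hours = 4.529×10⁵ s.
A synchronous orbit has period T, so by Kepler's third law a = (μT²/4π²)^(1/3).
μT²/4π² = 1.188×10¹⁴ × (4.529×10⁵)² / 39.48 = 6.172×10²³ m³.
a = 8.514×10⁷ m = 85141 km.

r_sync ≈ 85100 km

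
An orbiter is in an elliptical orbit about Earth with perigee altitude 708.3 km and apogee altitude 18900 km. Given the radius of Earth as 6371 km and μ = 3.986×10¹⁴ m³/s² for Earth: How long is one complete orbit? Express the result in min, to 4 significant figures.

T ≈ 341.2 min

r_p = 6371 + 708.3 = 7079.3 km = 7.0793×10⁶ m.
r_a = 6371 + 18900 = 25271 km = 2.5271×10⁷ m.
Semi-major axis a = (r_p + r_a)/2 = (7079.3 + 25271)/2 = 16175 km = 1.618×10⁷ m.
By Kepler's third law T = 2π√(a³/μ) = 2π × 3.258×10³ = 2.047×10⁴ s.
= 341.2 min.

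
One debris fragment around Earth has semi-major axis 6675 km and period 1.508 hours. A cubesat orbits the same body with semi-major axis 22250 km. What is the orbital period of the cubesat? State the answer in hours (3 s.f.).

Kepler's third law: T² ∝ a³, so T₂ = T₁ (a₂/a₁)^(3/2).
a₂/a₁ = 3.333, (a₂/a₁)^(3/2) = 6.086.
T₂ = 1.508 × 6.086 = 9.177 hours.

T₂ ≈ 9.18 hours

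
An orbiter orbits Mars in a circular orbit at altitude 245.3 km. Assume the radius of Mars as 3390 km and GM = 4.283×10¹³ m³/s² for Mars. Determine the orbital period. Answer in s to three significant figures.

T ≈ 6650 s

r = 3390 + 245.3 = 3635.3 km = 3.6353×10⁶ m.
Kepler's third law: T = 2π√(r³/μ) = 2π√((3.635×10⁶)³ / 4.283×10¹³).
r³/μ = 1.122×10⁶ s², so T = 2π × 1.059×10³ = 6.655×10³ s.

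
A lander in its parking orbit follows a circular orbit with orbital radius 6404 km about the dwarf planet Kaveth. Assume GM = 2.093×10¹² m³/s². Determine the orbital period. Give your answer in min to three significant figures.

T ≈ 1170 min

r = 6404 km = 6.404×10⁶ m.
Kepler's third law: T = 2π√(r³/μ) = 2π√((6.404×10⁶)³ / 2.093×10¹²).
r³/μ = 1.255×10⁸ s², so T = 2π × 1.120×10⁴ = 7.038×10⁴ s.
Converting: 7.038×10⁴ s ÷ 60.00 = 1173 min.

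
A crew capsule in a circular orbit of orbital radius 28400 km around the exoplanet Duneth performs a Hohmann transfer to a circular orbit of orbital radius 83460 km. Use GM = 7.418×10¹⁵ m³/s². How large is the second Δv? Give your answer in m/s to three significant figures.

r₁ = 28400 km = 2.840×10⁷ m.
r₂ = 83460 km = 8.346×10⁷ m.
Transfer ellipse a_t = (r₁ + r₂)/2 = 5.593×10⁷ m.
At r₁: circular v_c1 = √(μ/r₁) = 16160 m/s; transfer-periapsis v_p = √[μ(2/r₁ − 1/a_t)] = 19740 m/s.
At r₂: circular v_c2 = √(μ/r₂) = 9428 m/s; transfer-apoapsis v_a = √[μ(2/r₂ − 1/a_t)] = 6718 m/s.
Δv₂ = v_c2 − v_a = 2710 m/s.

Δv ≈ 2710 m/s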